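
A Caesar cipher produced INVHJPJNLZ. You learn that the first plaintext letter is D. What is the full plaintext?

From the crib: I(8)−D(3)=5, so the shift is 5.
Subtract 5 from each ciphertext letter:
I(8): 8−5=3 → D
N(13): 13−5=8 → I
V(21): 21−5=16 → Q
H(7): 7−5=2 → C
J(9): 9−5=4 → E
P(15): 15−5=10 → K
J(9): 9−5=4 → E
N(13): 13−5=8 → I
L(11): 11−5=6 → G
Z(25): 25−5=20 → U

DIQCEKEIGU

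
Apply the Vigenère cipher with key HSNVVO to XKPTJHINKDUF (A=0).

Repeat the key across the message: HSNVVOHSNVVO
X(23)+H(7): 30≡4 → E
K(10)+S(18): 28≡2 → C
P(15)+N(13): 28≡2 → C
T(19)+V(21): 40≡14 → O
J(9)+V(21): 30≡4 → E
H(7)+O(14): 21 → V
I(8)+H(7): 15 → P
N(13)+S(18): 31≡5 → F
K(10)+N(13): 23 → X
D(3)+V(21): 24 → Y
U(20)+V(21): 41≡15 → P
F(5)+O(14): 19 → T

ECCOEVPFXYPT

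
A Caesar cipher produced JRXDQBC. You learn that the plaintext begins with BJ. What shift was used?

8

From the crib: J(9)−B(1)=8, so the shift is 8.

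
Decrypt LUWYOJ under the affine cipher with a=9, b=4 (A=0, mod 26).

VWCIEP

The inverse of 9 mod 26 is 3, since 9·3=27≡1. Apply D(y)=3·(y−4) mod 26:
L(11): 3·(11−4)=21 → V
U(20): 3·(20−4)=48≡22 → W
W(22): 3·(22−4)=54≡2 → C
Y(24): 3·(24−4)=60≡8 → I
O(14): 3·(14−4)=30≡4 → E
J(9): 3·(9−4)=15 → P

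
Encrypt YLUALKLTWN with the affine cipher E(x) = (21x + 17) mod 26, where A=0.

Y(24): 21·24+17=521≡1 → B
L(11): 21·11+17=248≡14 → O
U(20): 21·20+17=437≡21 → V
A(0): 21·0+17=17 → R
L(11): 21·11+17=248≡14 → O
K(10): 21·10+17=227≡19 → T
L(11): 21·11+17=248≡14 → O
T(19): 21·19+17=416≡0 → A
W(22): 21·22+17=479≡11 → L
N(13): 21·13+17=290≡4 → E

BOVROTOALE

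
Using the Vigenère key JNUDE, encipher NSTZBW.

Repeat the key across the message: JNUDEJ
N(13)+J(9): 22 → W
S(18)+N(13): 31≡5 → F
T(19)+U(20): 39≡13 → N
Z(25)+D(3): 28≡2 → C
B(1)+E(4): 5 → F
W(22)+J(9): 31≡5 → F

WFNCFF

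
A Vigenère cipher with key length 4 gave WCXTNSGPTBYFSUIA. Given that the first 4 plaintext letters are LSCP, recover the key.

LKVE

Subtract each crib letter from the matching ciphertext letter (mod 26):
W(22)−L(11)=11 → L
C(2)−S(18)=-16≡10 → K
X(23)−C(2)=21 → V
T(19)−P(15)=4 → E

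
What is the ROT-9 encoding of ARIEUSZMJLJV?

A(0): 0+9=9 → J
R(17): 17+9=26≡0 → A
I(8): 8+9=17 → R
E(4): 4+9=13 → N
U(20): 20+9=29≡3 → D
S(18): 18+9=27≡1 → B
Z(25): 25+9=34≡8 → I
M(12): 12+9=21 → V
J(9): 9+9=18 → S
L(11): 11+9=20 → U
J(9): 9+9=18 → S
V(21): 21+9=30≡4 → E

JARNDBIVSUSE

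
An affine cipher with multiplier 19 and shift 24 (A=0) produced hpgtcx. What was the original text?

vfkxsp

The inverse of 19 mod 26 is 11, since 19·11=209≡1. Apply D(y)=11·(y−24) mod 26:
h(7): 11·(7−24)=-187≡21 → v
p(15): 11·(15−24)=-99≡5 → f
g(6): 11·(6−24)=-198≡10 → k
t(19): 11·(19−24)=-55≡23 → x
c(2): 11·(2−24)=-242≡18 → s
x(23): 11·(23−24)=-11≡15 → p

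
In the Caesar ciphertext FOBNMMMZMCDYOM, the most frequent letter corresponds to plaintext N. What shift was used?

The most frequent ciphertext letter is M (appears 5 times).
M is position 12; N is position 13.
Shift = -1≡25.

25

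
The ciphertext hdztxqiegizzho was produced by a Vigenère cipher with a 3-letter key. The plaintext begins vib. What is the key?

Subtract each crib letter from the matching ciphertext letter (mod 26):
h(7)−v(21)=-14≡12 → m
d(3)−i(8)=-5≡21 → v
z(25)−b(1)=24 → y

mvy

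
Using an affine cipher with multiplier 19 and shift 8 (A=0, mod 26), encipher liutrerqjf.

l(11): 19·11+8=217≡9 → j
i(8): 19·8+8=160≡4 → e
u(20): 19·20+8=388≡24 → y
t(19): 19·19+8=369≡5 → f
r(17): 19·17+8=331≡19 → t
e(4): 19·4+8=84≡6 → g
r(17): 19·17+8=331≡19 → t
q(16): 19·16+8=312≡0 → a
j(9): 19·9+8=179≡23 → x
f(5): 19·5+8=103≡25 → z

jeyftgtaxz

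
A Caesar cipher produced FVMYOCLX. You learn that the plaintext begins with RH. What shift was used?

From the crib: F(5)−R(17)=-12≡14, so the shift is 14.

14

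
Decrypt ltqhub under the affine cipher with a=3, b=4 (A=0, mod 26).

The inverse of 3 mod 26 is 9, since 3·9=27≡1. Apply D(y)=9·(y−4) mod 26:
l(11): 9·(11−4)=63≡11 → l
t(19): 9·(19−4)=135≡5 → f
q(16): 9·(16−4)=108≡4 → e
h(7): 9·(7−4)=27≡1 → b
u(20): 9·(20−4)=144≡14 → o
b(1): 9·(1−4)=-27≡25 → z

lfeboz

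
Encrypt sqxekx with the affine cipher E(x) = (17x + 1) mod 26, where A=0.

s(18): 17·18+1=307≡21 → v
q(16): 17·16+1=273≡13 → n
x(23): 17·23+1=392≡2 → c
e(4): 17·4+1=69≡17 → r
k(10): 17·10+1=171≡15 → p
x(23): 17·23+1=392≡2 → c

vncrpc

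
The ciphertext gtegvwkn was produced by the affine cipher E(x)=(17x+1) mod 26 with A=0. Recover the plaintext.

lyrlspzq

The inverse of 17 mod 26 is 23, since 17·23=391≡1. Apply D(y)=23·(y−1) mod 26:
g(6): 23·(6−1)=115≡11 → l
t(19): 23·(19−1)=414≡24 → y
e(4): 23·(4−1)=69≡17 → r
g(6): 23·(6−1)=115≡11 → l
v(21): 23·(21−1)=460≡18 → s
w(22): 23·(22−1)=483≡15 → p
k(10): 23·(10−1)=207≡25 → z
n(13): 23·(13−1)=276≡16 → q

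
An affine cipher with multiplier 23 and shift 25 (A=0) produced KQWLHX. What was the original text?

FDBWGS

The inverse of 23 mod 26 is 17, since 23·17=391≡1. Apply D(y)=17·(y−25) mod 26:
K(10): 17·(10−25)=-255≡5 → F
Q(16): 17·(16−25)=-153≡3 → D
W(22): 17·(22−25)=-51≡1 → B
L(11): 17·(11−25)=-238≡22 → W
H(7): 17·(7−25)=-306≡6 → G
X(23): 17·(23−25)=-34≡18 → S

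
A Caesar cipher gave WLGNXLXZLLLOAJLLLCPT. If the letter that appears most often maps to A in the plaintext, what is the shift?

11

The most frequent ciphertext letter is L (appears 8 times).
L is position 11; A is position 0.
Shift = 11.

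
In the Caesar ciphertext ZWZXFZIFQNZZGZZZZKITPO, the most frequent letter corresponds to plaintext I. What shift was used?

17

The most frequent ciphertext letter is Z (appears 9 times).
Z is position 25; I is position 8.
Shift = 17.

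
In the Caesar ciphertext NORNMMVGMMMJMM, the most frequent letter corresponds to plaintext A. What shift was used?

The most frequent ciphertext letter is M (appears 7 times).
M is position 12; A is position 0.
Shift = 12.

12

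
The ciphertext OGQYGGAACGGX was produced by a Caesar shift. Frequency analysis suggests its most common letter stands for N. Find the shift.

The most frequent ciphertext letter is G (appears 5 times).
G is position 6; N is position 13.
Shift = -7≡19.

19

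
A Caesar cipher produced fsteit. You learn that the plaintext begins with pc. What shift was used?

From the crib: f(5)−p(15)=-10≡16, so the shift is 16.

16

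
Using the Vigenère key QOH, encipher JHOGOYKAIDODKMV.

Repeat the key across the message: QOHQOHQOHQOHQOH
J(9)+Q(16): 25 → Z
H(7)+O(14): 21 → V
O(14)+H(7): 21 → V
G(6)+Q(16): 22 → W
O(14)+O(14): 28≡2 → C
Y(24)+H(7): 31≡5 → F
K(10)+Q(16): 26≡0 → A
A(0)+O(14): 14 → O
I(8)+H(7): 15 → P
D(3)+Q(16): 19 → T
O(14)+O(14): 28≡2 → C
D(3)+H(7): 10 → K
K(10)+Q(16): 26≡0 → A
M(12)+O(14): 26≡0 → A
V(21)+H(7): 28≡2 → C

ZVVWCFAOPTCKAAC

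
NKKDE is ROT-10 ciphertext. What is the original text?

DAATU

N(13): 13−10=3 → D
K(10): 10−10=0 → A
K(10): 10−10=0 → A
D(3): 3−10=-7≡19 → T
E(4): 4−10=-6≡20 → U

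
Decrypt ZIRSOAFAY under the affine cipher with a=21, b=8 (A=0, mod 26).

HATYEMLMC

The inverse of 21 mod 26 is 5, since 21·5=105≡1. Apply D(y)=5·(y−8) mod 26:
Z(25): 5·(25−8)=85≡7 → H
I(8): 5·(8−8)=0 → A
R(17): 5·(17−8)=45≡19 → T
S(18): 5·(18−8)=50≡24 → Y
O(14): 5·(14−8)=30≡4 → E
A(0): 5·(0−8)=-40≡12 → M
F(5): 5·(5−8)=-15≡11 → L
A(0): 5·(0−8)=-40≡12 → M
Y(24): 5·(24−8)=80≡2 → C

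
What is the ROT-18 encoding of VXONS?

NPGFK

V(21): 21+18=39≡13 → N
X(23): 23+18=41≡15 → P
O(14): 14+18=32≡6 → G
N(13): 13+18=31≡5 → F
S(18): 18+18=36≡10 → K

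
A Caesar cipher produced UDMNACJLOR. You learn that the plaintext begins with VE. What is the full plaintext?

From the crib: U(20)−V(21)=-1≡25, so the shift is 25.
Subtract 25 from each ciphertext letter:
U(20): 20−25=-5≡21 → V
D(3): 3−25=-22≡4 → E
M(12): 12−25=-13≡13 → N
N(13): 13−25=-12≡14 → O
A(0): 0−25=-25≡1 → B
C(2): 2−25=-23≡3 → D
J(9): 9−25=-16≡10 → K
L(11): 11−25=-14≡12 → M
O(14): 14−25=-11≡15 → P
R(17): 17−25=-8≡18 → S

VENOBDKMPS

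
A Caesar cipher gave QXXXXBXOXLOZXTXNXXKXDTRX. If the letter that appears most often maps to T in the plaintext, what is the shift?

4

The most frequent ciphertext letter is X (appears 12 times).
X is position 23; T is position 19.
Shift = 4.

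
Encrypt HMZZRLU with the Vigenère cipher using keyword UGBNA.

BSAMRFA

Repeat the key across the message: UGBNAUG
H(7)+U(20): 27≡1 → B
M(12)+G(6): 18 → S
Z(25)+B(1): 26≡0 → A
Z(25)+N(13): 38≡12 → M
R(17)+A(0): 17 → R
L(11)+U(20): 31≡5 → F
U(20)+G(6): 26≡0 → A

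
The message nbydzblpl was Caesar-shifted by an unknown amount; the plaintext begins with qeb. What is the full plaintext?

From the crib: n(13)−q(16)=-3≡23, so the shift is 23.
Subtract 23 from each ciphertext letter:
n(13): 13−23=-10≡16 → q
b(1): 1−23=-22≡4 → e
y(24): 24−23=1 → b
d(3): 3−23=-20≡6 → g
z(25): 25−23=2 → c
b(1): 1−23=-22≡4 → e
l(11): 11−23=-12≡14 → o
p(15): 15−23=-8≡18 → s
l(11): 11−23=-12≡14 → o

qebgceoso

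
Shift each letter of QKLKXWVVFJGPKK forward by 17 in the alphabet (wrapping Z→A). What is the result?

Q(16): 16+17=33≡7 → H
K(10): 10+17=27≡1 → B
L(11): 11+17=28≡2 → C
K(10): 10+17=27≡1 → B
X(23): 23+17=40≡14 → O
W(22): 22+17=39≡13 → N
V(21): 21+17=38≡12 → M
V(21): 21+17=38≡12 → M
F(5): 5+17=22 → W
J(9): 9+17=26≡0 → A
G(6): 6+17=23 → X
P(15): 15+17=32≡6 → G
K(10): 10+17=27≡1 → B
K(10): 10+17=27≡1 → B

HBCBONMMWAXGBB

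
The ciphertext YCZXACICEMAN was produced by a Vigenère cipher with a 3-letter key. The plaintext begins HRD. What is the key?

Subtract each crib letter from the matching ciphertext letter (mod 26):
Y(24)−H(7)=17 → R
C(2)−R(17)=-15≡11 → L
Z(25)−D(3)=22 → W

RLW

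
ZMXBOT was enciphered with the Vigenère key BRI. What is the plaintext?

YVPAXL

Repeat the key across the ciphertext: BRIBRI
Z(25)−B(1): 24 → Y
M(12)−R(17): -5≡21 → V
X(23)−I(8): 15 → P
B(1)−B(1): 0 → A
O(14)−R(17): -3≡23 → X
T(19)−I(8): 11 → L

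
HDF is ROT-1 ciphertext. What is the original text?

H(7): 7−1=6 → G
D(3): 3−1=2 → C
F(5): 5−1=4 → E

GCE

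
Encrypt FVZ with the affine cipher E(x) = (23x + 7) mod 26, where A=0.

F(5): 23·5+7=122≡18 → S
V(21): 23·21+7=490≡22 → W
Z(25): 23·25+7=582≡10 → K

SWK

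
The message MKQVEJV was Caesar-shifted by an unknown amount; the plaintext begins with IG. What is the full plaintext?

From the crib: M(12)−I(8)=4, so the shift is 4.
Subtract 4 from each ciphertext letter:
M(12): 12−4=8 → I
K(10): 10−4=6 → G
Q(16): 16−4=12 → M
V(21): 21−4=17 → R
E(4): 4−4=0 → A
J(9): 9−4=5 → F
V(21): 21−4=17 → R

IGMRAFR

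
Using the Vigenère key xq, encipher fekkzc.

Repeat the key across the message: xqxqxq
f(5)+x(23): 28≡2 → c
e(4)+q(16): 20 → u
k(10)+x(23): 33≡7 → h
k(10)+q(16): 26≡0 → a
z(25)+x(23): 48≡22 → w
c(2)+q(16): 18 → s

cuhaws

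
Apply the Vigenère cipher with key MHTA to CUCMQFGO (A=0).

Repeat the key across the message: MHTAMHTA
C(2)+M(12): 14 → O
U(20)+H(7): 27≡1 → B
C(2)+T(19): 21 → V
M(12)+A(0): 12 → M
Q(16)+M(12): 28≡2 → C
F(5)+H(7): 12 → M
G(6)+T(19): 25 → Z
O(14)+A(0): 14 → O

OBVMCMZO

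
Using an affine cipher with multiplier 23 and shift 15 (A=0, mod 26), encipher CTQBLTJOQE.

JKTMIKOZTD

C(2): 23·2+15=61≡9 → J
T(19): 23·19+15=452≡10 → K
Q(16): 23·16+15=383≡19 → T
B(1): 23·1+15=38≡12 → M
L(11): 23·11+15=268≡8 → I
T(19): 23·19+15=452≡10 → K
J(9): 23·9+15=222≡14 → O
O(14): 23·14+15=337≡25 → Z
Q(16): 23·16+15=383≡19 → T
E(4): 23·4+15=107≡3 → D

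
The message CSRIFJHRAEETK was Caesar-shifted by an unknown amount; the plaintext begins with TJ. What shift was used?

9

From the crib: C(2)−T(19)=-17≡9, so the shift is 9.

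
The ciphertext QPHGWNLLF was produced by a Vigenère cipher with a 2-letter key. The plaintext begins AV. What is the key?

QU

Subtract each crib letter from the matching ciphertext letter (mod 26):
Q(16)−A(0)=16 → Q
P(15)−V(21)=-6≡20 → U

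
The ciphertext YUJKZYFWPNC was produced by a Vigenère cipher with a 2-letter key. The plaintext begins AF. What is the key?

Subtract each crib letter from the matching ciphertext letter (mod 26):
Y(24)−A(0)=24 → Y
U(20)−F(5)=15 → P

YP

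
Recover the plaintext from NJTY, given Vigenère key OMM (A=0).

Repeat the key across the ciphertext: OMMO
N(13)−O(14): -1≡25 → Z
J(9)−M(12): -3≡23 → X
T(19)−M(12): 7 → H
Y(24)−O(14): 10 → K

ZXHK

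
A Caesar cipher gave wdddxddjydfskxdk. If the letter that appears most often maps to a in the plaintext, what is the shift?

The most frequent ciphertext letter is d (appears 7 times).
d is position 3; a is position 0.
Shift = 3.

3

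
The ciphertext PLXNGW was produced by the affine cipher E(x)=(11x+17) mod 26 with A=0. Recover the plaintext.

OQKCZR

The inverse of 11 mod 26 is 19, since 11·19=209≡1. Apply D(y)=19·(y−17) mod 26:
P(15): 19·(15−17)=-38≡14 → O
L(11): 19·(11−17)=-114≡16 → Q
X(23): 19·(23−17)=114≡10 → K
N(13): 19·(13−17)=-76≡2 → C
G(6): 19·(6−17)=-209≡25 → Z
W(22): 19·(22−17)=95≡17 → R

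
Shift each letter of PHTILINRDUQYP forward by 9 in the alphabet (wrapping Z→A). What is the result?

P(15): 15+9=24 → Y
H(7): 7+9=16 → Q
T(19): 19+9=28≡2 → C
I(8): 8+9=17 → R
L(11): 11+9=20 → U
I(8): 8+9=17 → R
N(13): 13+9=22 → W
R(17): 17+9=26≡0 → A
D(3): 3+9=12 → M
U(20): 20+9=29≡3 → D
Q(16): 16+9=25 → Z
Y(24): 24+9=33≡7 → H
P(15): 15+9=24 → Y

YQCRURWAMDZHY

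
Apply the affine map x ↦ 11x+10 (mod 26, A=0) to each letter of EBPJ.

CVTF

E(4): 11·4+10=54≡2 → C
B(1): 11·1+10=21 → V
P(15): 11·15+10=175≡19 → T
J(9): 11·9+10=109≡5 → F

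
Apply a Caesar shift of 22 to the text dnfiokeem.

d(3): 3+22=25 → z
n(13): 13+22=35≡9 → j
f(5): 5+22=27≡1 → b
i(8): 8+22=30≡4 → e
o(14): 14+22=36≡10 → k
k(10): 10+22=32≡6 → g
e(4): 4+22=26≡0 → a
e(4): 4+22=26≡0 → a
m(12): 12+22=34≡8 → i

zjbekgaai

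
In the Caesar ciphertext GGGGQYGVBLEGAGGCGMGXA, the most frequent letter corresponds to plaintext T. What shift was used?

13

The most frequent ciphertext letter is G (appears 10 times).
G is position 6; T is position 19.
Shift = -13≡13.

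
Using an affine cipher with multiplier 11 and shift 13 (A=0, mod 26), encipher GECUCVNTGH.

G(6): 11·6+13=79≡1 → B
E(4): 11·4+13=57≡5 → F
C(2): 11·2+13=35≡9 → J
U(20): 11·20+13=233≡25 → Z
C(2): 11·2+13=35≡9 → J
V(21): 11·21+13=244≡10 → K
N(13): 11·13+13=156≡0 → A
T(19): 11·19+13=222≡14 → O
G(6): 11·6+13=79≡1 → B
H(7): 11·7+13=90≡12 → M

BFJZJKAOBM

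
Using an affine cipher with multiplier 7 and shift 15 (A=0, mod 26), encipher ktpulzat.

k(10): 7·10+15=85≡7 → h
t(19): 7·19+15=148≡18 → s
p(15): 7·15+15=120≡16 → q
u(20): 7·20+15=155≡25 → z
l(11): 7·11+15=92≡14 → o
z(25): 7·25+15=190≡8 → i
a(0): 7·0+15=15 → p
t(19): 7·19+15=148≡18 → s

hsqzoips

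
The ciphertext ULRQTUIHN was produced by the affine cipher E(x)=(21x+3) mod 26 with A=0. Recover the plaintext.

HOSNCHZUY

The inverse of 21 mod 26 is 5, since 21·5=105≡1. Apply D(y)=5·(y−3) mod 26:
U(20): 5·(20−3)=85≡7 → H
L(11): 5·(11−3)=40≡14 → O
R(17): 5·(17−3)=70≡18 → S
Q(16): 5·(16−3)=65≡13 → N
T(19): 5·(19−3)=80≡2 → C
U(20): 5·(20−3)=85≡7 → H
I(8): 5·(8−3)=25 → Z
H(7): 5·(7−3)=20 → U
N(13): 5·(13−3)=50≡24 → Y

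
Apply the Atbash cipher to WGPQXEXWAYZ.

W(22) → D(3)
G(6) → T(19)
P(15) → K(10)
Q(16) → J(9)
X(23) → C(2)
E(4) → V(21)
X(23) → C(2)
W(22) → D(3)
A(0) → Z(25)
Y(24) → B(1)
Z(25) → A(0)

DTKJCVCDZBA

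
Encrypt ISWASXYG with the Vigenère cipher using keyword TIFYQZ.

Repeat the key across the message: TIFYQZTI
I(8)+T(19): 27≡1 → B
S(18)+I(8): 26≡0 → A
W(22)+F(5): 27≡1 → B
A(0)+Y(24): 24 → Y
S(18)+Q(16): 34≡8 → I
X(23)+Z(25): 48≡22 → W
Y(24)+T(19): 43≡17 → R
G(6)+I(8): 14 → O

BABYIWRO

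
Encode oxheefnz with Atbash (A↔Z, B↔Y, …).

o(14) → l(11)
x(23) → c(2)
h(7) → s(18)
e(4) → v(21)
e(4) → v(21)
f(5) → u(20)
n(13) → m(12)
z(25) → a(0)

lcsvvuma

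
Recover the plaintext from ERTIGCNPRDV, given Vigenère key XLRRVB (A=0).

HGCRLBQEAMA

Repeat the key across the ciphertext: XLRRVBXLRRV
E(4)−X(23): -19≡7 → H
R(17)−L(11): 6 → G
T(19)−R(17): 2 → C
I(8)−R(17): -9≡17 → R
G(6)−V(21): -15≡11 → L
C(2)−B(1): 1 → B
N(13)−X(23): -10≡16 → Q
P(15)−L(11): 4 → E
R(17)−R(17): 0 → A
D(3)−R(17): -14≡12 → M
V(21)−V(21): 0 → A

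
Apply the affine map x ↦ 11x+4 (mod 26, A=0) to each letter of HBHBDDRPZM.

H(7): 11·7+4=81≡3 → D
B(1): 11·1+4=15 → P
H(7): 11·7+4=81≡3 → D
B(1): 11·1+4=15 → P
D(3): 11·3+4=37≡11 → L
D(3): 11·3+4=37≡11 → L
R(17): 11·17+4=191≡9 → J
P(15): 11·15+4=169≡13 → N
Z(25): 11·25+4=279≡19 → T
M(12): 11·12+4=136≡6 → G

DPDPLLJNTG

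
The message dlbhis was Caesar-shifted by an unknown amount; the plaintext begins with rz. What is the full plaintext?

rzpvwg

From the crib: d(3)−r(17)=-14≡12, so the shift is 12.
Subtract 12 from each ciphertext letter:
d(3): 3−12=-9≡17 → r
l(11): 11−12=-1≡25 → z
b(1): 1−12=-11≡15 → p
h(7): 7−12=-5≡21 → v
i(8): 8−12=-4≡22 → w
s(18): 18−12=6 → g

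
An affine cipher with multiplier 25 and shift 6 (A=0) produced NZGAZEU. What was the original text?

The inverse of 25 mod 26 is 25, since 25·25=625≡1. Apply D(y)=25·(y−6) mod 26:
N(13): 25·(13−6)=175≡19 → T
Z(25): 25·(25−6)=475≡7 → H
G(6): 25·(6−6)=0 → A
A(0): 25·(0−6)=-150≡6 → G
Z(25): 25·(25−6)=475≡7 → H
E(4): 25·(4−6)=-50≡2 → C
U(20): 25·(20−6)=350≡12 → M

THAGHCM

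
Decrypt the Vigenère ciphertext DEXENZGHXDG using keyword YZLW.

FFMIPAVLZEV

Repeat the key across the ciphertext: YZLWYZLWYZL
D(3)−Y(24): -21≡5 → F
E(4)−Z(25): -21≡5 → F
X(23)−L(11): 12 → M
E(4)−W(22): -18≡8 → I
N(13)−Y(24): -11≡15 → P
Z(25)−Z(25): 0 → A
G(6)−L(11): -5≡21 → V
H(7)−W(22): -15≡11 → L
X(23)−Y(24): -1≡25 → Z
D(3)−Z(25): -22≡4 → E
G(6)−L(11): -5≡21 → V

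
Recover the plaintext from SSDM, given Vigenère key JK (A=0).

Repeat the key across the ciphertext: JKJK
S(18)−J(9): 9 → J
S(18)−K(10): 8 → I
D(3)−J(9): -6≡20 → U
M(12)−K(10): 2 → C

JIUC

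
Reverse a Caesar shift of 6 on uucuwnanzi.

oowoqhuhtc

u(20): 20−6=14 → o
u(20): 20−6=14 → o
c(2): 2−6=-4≡22 → w
u(20): 20−6=14 → o
w(22): 22−6=16 → q
n(13): 13−6=7 → h
a(0): 0−6=-6≡20 → u
n(13): 13−6=7 → h
z(25): 25−6=19 → t
i(8): 8−6=2 → c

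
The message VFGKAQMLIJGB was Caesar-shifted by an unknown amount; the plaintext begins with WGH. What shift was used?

From the crib: V(21)−W(22)=-1≡25, so the shift is 25.

25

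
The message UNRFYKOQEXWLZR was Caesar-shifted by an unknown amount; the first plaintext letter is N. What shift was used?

From the crib: U(20)−N(13)=7, so the shift is 7.

7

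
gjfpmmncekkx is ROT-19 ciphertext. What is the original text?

nqmwttujlrre

g(6): 6−19=-13≡13 → n
j(9): 9−19=-10≡16 → q
f(5): 5−19=-14≡12 → m
p(15): 15−19=-4≡22 → w
m(12): 12−19=-7≡19 → t
m(12): 12−19=-7≡19 → t
n(13): 13−19=-6≡20 → u
c(2): 2−19=-17≡9 → j
e(4): 4−19=-15≡11 → l
k(10): 10−19=-9≡17 → r
k(10): 10−19=-9≡17 → r
x(23): 23−19=4 → e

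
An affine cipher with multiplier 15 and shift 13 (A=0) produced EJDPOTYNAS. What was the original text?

PYIOHQZANJ

The inverse of 15 mod 26 is 7, since 15·7=105≡1. Apply D(y)=7·(y−13) mod 26:
E(4): 7·(4−13)=-63≡15 → P
J(9): 7·(9−13)=-28≡24 → Y
D(3): 7·(3−13)=-70≡8 → I
P(15): 7·(15−13)=14 → O
O(14): 7·(14−13)=7 → H
T(19): 7·(19−13)=42≡16 → Q
Y(24): 7·(24−13)=77≡25 → Z
N(13): 7·(13−13)=0 → A
A(0): 7·(0−13)=-91≡13 → N
S(18): 7·(18−13)=35≡9 → J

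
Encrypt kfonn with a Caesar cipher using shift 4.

ojsrr

k(10): 10+4=14 → o
f(5): 5+4=9 → j
o(14): 14+4=18 → s
n(13): 13+4=17 → r
n(13): 13+4=17 → r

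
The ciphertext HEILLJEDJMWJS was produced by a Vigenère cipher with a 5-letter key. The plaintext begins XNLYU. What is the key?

KRXNR

Subtract each crib letter from the matching ciphertext letter (mod 26):
H(7)−X(23)=-16≡10 → K
E(4)−N(13)=-9≡17 → R
I(8)−L(11)=-3≡23 → X
L(11)−Y(24)=-13≡13 → N
L(11)−U(20)=-9≡17 → R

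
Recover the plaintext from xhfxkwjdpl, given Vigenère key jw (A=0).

Repeat the key across the ciphertext: jwjwjwjwjw
x(23)−j(9): 14 → o
h(7)−w(22): -15≡11 → l
f(5)−j(9): -4≡22 → w
x(23)−w(22): 1 → b
k(10)−j(9): 1 → b
w(22)−w(22): 0 → a
j(9)−j(9): 0 → a
d(3)−w(22): -19≡7 → h
p(15)−j(9): 6 → g
l(11)−w(22): -11≡15 → p

olwbbaahgp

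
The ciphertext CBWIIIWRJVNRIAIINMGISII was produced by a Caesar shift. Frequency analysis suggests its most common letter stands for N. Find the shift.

21

The most frequent ciphertext letter is I (appears 9 times).
I is position 8; N is position 13.
Shift = -5≡21.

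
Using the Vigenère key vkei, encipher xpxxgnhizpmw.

szbfbxlquzqe

Repeat the key across the message: vkeivkeivkei
x(23)+v(21): 44≡18 → s
p(15)+k(10): 25 → z
x(23)+e(4): 27≡1 → b
x(23)+i(8): 31≡5 → f
g(6)+v(21): 27≡1 → b
n(13)+k(10): 23 → x
h(7)+e(4): 11 → l
i(8)+i(8): 16 → q
z(25)+v(21): 46≡20 → u
p(15)+k(10): 25 → z
m(12)+e(4): 16 → q
w(22)+i(8): 30≡4 → e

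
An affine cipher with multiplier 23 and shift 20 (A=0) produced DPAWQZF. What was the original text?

The inverse of 23 mod 26 is 17, since 23·17=391≡1. Apply D(y)=17·(y−20) mod 26:
D(3): 17·(3−20)=-289≡23 → X
P(15): 17·(15−20)=-85≡19 → T
A(0): 17·(0−20)=-340≡24 → Y
W(22): 17·(22−20)=34≡8 → I
Q(16): 17·(16−20)=-68≡10 → K
Z(25): 17·(25−20)=85≡7 → H
F(5): 17·(5−20)=-255≡5 → F

XTYIKHF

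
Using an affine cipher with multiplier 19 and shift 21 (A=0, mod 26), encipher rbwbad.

r(17): 19·17+21=344≡6 → g
b(1): 19·1+21=40≡14 → o
w(22): 19·22+21=439≡23 → x
b(1): 19·1+21=40≡14 → o
a(0): 19·0+21=21 → v
d(3): 19·3+21=78≡0 → a

goxova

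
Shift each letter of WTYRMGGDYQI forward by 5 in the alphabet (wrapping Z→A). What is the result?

BYDWRLLIDVN

W(22): 22+5=27≡1 → B
T(19): 19+5=24 → Y
Y(24): 24+5=29≡3 → D
R(17): 17+5=22 → W
M(12): 12+5=17 → R
G(6): 6+5=11 → L
G(6): 6+5=11 → L
D(3): 3+5=8 → I
Y(24): 24+5=29≡3 → D
Q(16): 16+5=21 → V
I(8): 8+5=13 → N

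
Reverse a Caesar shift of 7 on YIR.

RBK

Y(24): 24−7=17 → R
I(8): 8−7=1 → B
R(17): 17−7=10 → K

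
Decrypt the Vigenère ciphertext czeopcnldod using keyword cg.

Repeat the key across the ciphertext: cgcgcgcgcgc
c(2)−c(2): 0 → a
z(25)−g(6): 19 → t
e(4)−c(2): 2 → c
o(14)−g(6): 8 → i
p(15)−c(2): 13 → n
c(2)−g(6): -4≡22 → w
n(13)−c(2): 11 → l
l(11)−g(6): 5 → f
d(3)−c(2): 1 → b
o(14)−g(6): 8 → i
d(3)−c(2): 1 → b

atcinwlfbib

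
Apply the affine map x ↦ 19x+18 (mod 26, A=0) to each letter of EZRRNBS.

QZDDFLW

E(4): 19·4+18=94≡16 → Q
Z(25): 19·25+18=493≡25 → Z
R(17): 19·17+18=341≡3 → D
R(17): 19·17+18=341≡3 → D
N(13): 19·13+18=265≡5 → F
B(1): 19·1+18=37≡11 → L
S(18): 19·18+18=360≡22 → W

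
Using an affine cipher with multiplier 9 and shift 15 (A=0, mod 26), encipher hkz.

h(7): 9·7+15=78≡0 → a
k(10): 9·10+15=105≡1 → b
z(25): 9·25+15=240≡6 → g

abg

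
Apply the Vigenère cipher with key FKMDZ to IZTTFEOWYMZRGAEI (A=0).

Repeat the key across the message: FKMDZFKMDZFKMDZF
I(8)+F(5): 13 → N
Z(25)+K(10): 35≡9 → J
T(19)+M(12): 31≡5 → F
T(19)+D(3): 22 → W
F(5)+Z(25): 30≡4 → E
E(4)+F(5): 9 → J
O(14)+K(10): 24 → Y
W(22)+M(12): 34≡8 → I
Y(24)+D(3): 27≡1 → B
M(12)+Z(25): 37≡11 → L
Z(25)+F(5): 30≡4 → E
R(17)+K(10): 27≡1 → B
G(6)+M(12): 18 → S
A(0)+D(3): 3 → D
E(4)+Z(25): 29≡3 → D
I(8)+F(5): 13 → N

NJFWEJYIBLEBSDDN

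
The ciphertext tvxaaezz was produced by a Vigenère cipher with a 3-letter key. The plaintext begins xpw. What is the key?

wgb

Subtract each crib letter from the matching ciphertext letter (mod 26):
t(19)−x(23)=-4≡22 → w
v(21)−p(15)=6 → g
x(23)−w(22)=1 → b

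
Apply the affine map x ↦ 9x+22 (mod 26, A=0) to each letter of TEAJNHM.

T(19): 9·19+22=193≡11 → L
E(4): 9·4+22=58≡6 → G
A(0): 9·0+22=22 → W
J(9): 9·9+22=103≡25 → Z
N(13): 9·13+22=139≡9 → J
H(7): 9·7+22=85≡7 → H
M(12): 9·12+22=130≡0 → A

LGWZJHA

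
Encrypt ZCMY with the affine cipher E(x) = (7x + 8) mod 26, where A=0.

Z(25): 7·25+8=183≡1 → B
C(2): 7·2+8=22 → W
M(12): 7·12+8=92≡14 → O
Y(24): 7·24+8=176≡20 → U

BWOU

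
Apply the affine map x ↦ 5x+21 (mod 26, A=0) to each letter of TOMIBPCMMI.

T(19): 5·19+21=116≡12 → M
O(14): 5·14+21=91≡13 → N
M(12): 5·12+21=81≡3 → D
I(8): 5·8+21=61≡9 → J
B(1): 5·1+21=26≡0 → A
P(15): 5·15+21=96≡18 → S
C(2): 5·2+21=31≡5 → F
M(12): 5·12+21=81≡3 → D
M(12): 5·12+21=81≡3 → D
I(8): 5·8+21=61≡9 → J

MNDJASFDDJ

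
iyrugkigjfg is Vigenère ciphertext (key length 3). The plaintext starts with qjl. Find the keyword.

Subtract each crib letter from the matching ciphertext letter (mod 26):
i(8)−q(16)=-8≡18 → s
y(24)−j(9)=15 → p
r(17)−l(11)=6 → g

spg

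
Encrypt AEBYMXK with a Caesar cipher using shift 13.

NROLZKX

A(0): 0+13=13 → N
E(4): 4+13=17 → R
B(1): 1+13=14 → O
Y(24): 24+13=37≡11 → L
M(12): 12+13=25 → Z
X(23): 23+13=36≡10 → K
K(10): 10+13=23 → X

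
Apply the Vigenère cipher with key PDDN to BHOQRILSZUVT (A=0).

Repeat the key across the message: PDDNPDDNPDDN
B(1)+P(15): 16 → Q
H(7)+D(3): 10 → K
O(14)+D(3): 17 → R
Q(16)+N(13): 29≡3 → D
R(17)+P(15): 32≡6 → G
I(8)+D(3): 11 → L
L(11)+D(3): 14 → O
S(18)+N(13): 31≡5 → F
Z(25)+P(15): 40≡14 → O
U(20)+D(3): 23 → X
V(21)+D(3): 24 → Y
T(19)+N(13): 32≡6 → G

QKRDGLOFOXYG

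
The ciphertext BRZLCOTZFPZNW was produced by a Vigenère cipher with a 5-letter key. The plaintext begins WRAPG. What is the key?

Subtract each crib letter from the matching ciphertext letter (mod 26):
B(1)−W(22)=-21≡5 → F
R(17)−R(17)=0 → A
Z(25)−A(0)=25 → Z
L(11)−P(15)=-4≡22 → W
C(2)−G(6)=-4≡22 → W

FAZWW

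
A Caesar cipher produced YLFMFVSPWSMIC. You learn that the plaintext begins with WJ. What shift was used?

2

From the crib: Y(24)−W(22)=2, so the shift is 2.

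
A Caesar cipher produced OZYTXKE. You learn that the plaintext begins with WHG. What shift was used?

18

From the crib: O(14)−W(22)=-8≡18, so the shift is 18.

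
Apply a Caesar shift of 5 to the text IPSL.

I(8): 8+5=13 → N
P(15): 15+5=20 → U
S(18): 18+5=23 → X
L(11): 11+5=16 → Q

NUXQ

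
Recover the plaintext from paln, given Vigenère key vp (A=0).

ulqy

Repeat the key across the ciphertext: vpvp
p(15)−v(21): -6≡20 → u
a(0)−p(15): -15≡11 → l
l(11)−v(21): -10≡16 → q
n(13)−p(15): -2≡24 → y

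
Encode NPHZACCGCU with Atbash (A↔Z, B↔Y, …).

MKSAZXXTXF

N(13) → M(12)
P(15) → K(10)
H(7) → S(18)
Z(25) → A(0)
A(0) → Z(25)
C(2) → X(23)
C(2) → X(23)
G(6) → T(19)
C(2) → X(23)
U(20) → F(5)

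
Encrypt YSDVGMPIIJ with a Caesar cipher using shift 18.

QKVNYEHAAB

Y(24): 24+18=42≡16 → Q
S(18): 18+18=36≡10 → K
D(3): 3+18=21 → V
V(21): 21+18=39≡13 → N
G(6): 6+18=24 → Y
M(12): 12+18=30≡4 → E
P(15): 15+18=33≡7 → H
I(8): 8+18=26≡0 → A
I(8): 8+18=26≡0 → A
J(9): 9+18=27≡1 → B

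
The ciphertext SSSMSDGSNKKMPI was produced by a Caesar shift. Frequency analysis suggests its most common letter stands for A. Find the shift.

The most frequent ciphertext letter is S (appears 5 times).
S is position 18; A is position 0.
Shift = 18.

18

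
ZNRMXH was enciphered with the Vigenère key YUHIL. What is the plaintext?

BTKEMJ

Repeat the key across the ciphertext: YUHILY
Z(25)−Y(24): 1 → B
N(13)−U(20): -7≡19 → T
R(17)−H(7): 10 → K
M(12)−I(8): 4 → E
X(23)−L(11): 12 → M
H(7)−Y(24): -17≡9 → J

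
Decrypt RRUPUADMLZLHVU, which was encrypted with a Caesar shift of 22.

R(17): 17−22=-5≡21 → V
R(17): 17−22=-5≡21 → V
U(20): 20−22=-2≡24 → Y
P(15): 15−22=-7≡19 → T
U(20): 20−22=-2≡24 → Y
A(0): 0−22=-22≡4 → E
D(3): 3−22=-19≡7 → H
M(12): 12−22=-10≡16 → Q
L(11): 11−22=-11≡15 → P
Z(25): 25−22=3 → D
L(11): 11−22=-11≡15 → P
H(7): 7−22=-15≡11 → L
V(21): 21−22=-1≡25 → Z
U(20): 20−22=-2≡24 → Y

VVYTYEHQPDPLZY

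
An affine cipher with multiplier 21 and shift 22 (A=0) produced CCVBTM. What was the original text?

EEVZLC

The inverse of 21 mod 26 is 5, since 21·5=105≡1. Apply D(y)=5·(y−22) mod 26:
C(2): 5·(2−22)=-100≡4 → E
C(2): 5·(2−22)=-100≡4 → E
V(21): 5·(21−22)=-5≡21 → V
B(1): 5·(1−22)=-105≡25 → Z
T(19): 5·(19−22)=-15≡11 → L
M(12): 5·(12−22)=-50≡2 → C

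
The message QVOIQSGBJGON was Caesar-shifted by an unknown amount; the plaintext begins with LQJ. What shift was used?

5

From the crib: Q(16)−L(11)=5, so the shift is 5.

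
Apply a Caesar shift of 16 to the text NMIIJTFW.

DCYYZJVM

N(13): 13+16=29≡3 → D
M(12): 12+16=28≡2 → C
I(8): 8+16=24 → Y
I(8): 8+16=24 → Y
J(9): 9+16=25 → Z
T(19): 19+16=35≡9 → J
F(5): 5+16=21 → V
W(22): 22+16=38≡12 → M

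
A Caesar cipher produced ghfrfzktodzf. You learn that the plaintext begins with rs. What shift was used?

15

From the crib: g(6)−r(17)=-11≡15, so the shift is 15.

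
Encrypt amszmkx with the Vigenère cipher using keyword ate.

Repeat the key across the message: ateatea
a(0)+a(0): 0 → a
m(12)+t(19): 31≡5 → f
s(18)+e(4): 22 → w
z(25)+a(0): 25 → z
m(12)+t(19): 31≡5 → f
k(10)+e(4): 14 → o
x(23)+a(0): 23 → x

afwzfox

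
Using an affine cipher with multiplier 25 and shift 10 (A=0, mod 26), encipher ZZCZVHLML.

LLILPDZYZ

Z(25): 25·25+10=635≡11 → L
Z(25): 25·25+10=635≡11 → L
C(2): 25·2+10=60≡8 → I
Z(25): 25·25+10=635≡11 → L
V(21): 25·21+10=535≡15 → P
H(7): 25·7+10=185≡3 → D
L(11): 25·11+10=285≡25 → Z
M(12): 25·12+10=310≡24 → Y
L(11): 25·11+10=285≡25 → Z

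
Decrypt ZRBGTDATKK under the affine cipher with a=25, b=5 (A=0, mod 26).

GOEZMCFMVV

The inverse of 25 mod 26 is 25, since 25·25=625≡1. Apply D(y)=25·(y−5) mod 26:
Z(25): 25·(25−5)=500≡6 → G
R(17): 25·(17−5)=300≡14 → O
B(1): 25·(1−5)=-100≡4 → E
G(6): 25·(6−5)=25 → Z
T(19): 25·(19−5)=350≡12 → M
D(3): 25·(3−5)=-50≡2 → C
A(0): 25·(0−5)=-125≡5 → F
T(19): 25·(19−5)=350≡12 → M
K(10): 25·(10−5)=125≡21 → V
K(10): 25·(10−5)=125≡21 → V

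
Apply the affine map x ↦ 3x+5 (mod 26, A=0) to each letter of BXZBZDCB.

B(1): 3·1+5=8 → I
X(23): 3·23+5=74≡22 → W
Z(25): 3·25+5=80≡2 → C
B(1): 3·1+5=8 → I
Z(25): 3·25+5=80≡2 → C
D(3): 3·3+5=14 → O
C(2): 3·2+5=11 → L
B(1): 3·1+5=8 → I

IWCICOLI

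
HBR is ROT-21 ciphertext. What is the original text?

H(7): 7−21=-14≡12 → M
B(1): 1−21=-20≡6 → G
R(17): 17−21=-4≡22 → W

MGW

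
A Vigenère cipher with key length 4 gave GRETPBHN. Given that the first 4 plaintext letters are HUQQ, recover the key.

ZXOD

Subtract each crib letter from the matching ciphertext letter (mod 26):
G(6)−H(7)=-1≡25 → Z
R(17)−U(20)=-3≡23 → X
E(4)−Q(16)=-12≡14 → O
T(19)−Q(16)=3 → D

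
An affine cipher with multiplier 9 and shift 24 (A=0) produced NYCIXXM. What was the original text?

TAMEXXQ

The inverse of 9 mod 26 is 3, since 9·3=27≡1. Apply D(y)=3·(y−24) mod 26:
N(13): 3·(13−24)=-33≡19 → T
Y(24): 3·(24−24)=0 → A
C(2): 3·(2−24)=-66≡12 → M
I(8): 3·(8−24)=-48≡4 → E
X(23): 3·(23−24)=-3≡23 → X
X(23): 3·(23−24)=-3≡23 → X
M(12): 3·(12−24)=-36≡16 → Q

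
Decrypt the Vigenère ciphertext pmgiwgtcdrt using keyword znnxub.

Repeat the key across the ciphertext: znnxubznnxu
p(15)−z(25): -10≡16 → q
m(12)−n(13): -1≡25 → z
g(6)−n(13): -7≡19 → t
i(8)−x(23): -15≡11 → l
w(22)−u(20): 2 → c
g(6)−b(1): 5 → f
t(19)−z(25): -6≡20 → u
c(2)−n(13): -11≡15 → p
d(3)−n(13): -10≡16 → q
r(17)−x(23): -6≡20 → u
t(19)−u(20): -1≡25 → z

qztlcfupquz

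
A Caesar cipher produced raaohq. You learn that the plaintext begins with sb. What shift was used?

25

From the crib: r(17)−s(18)=-1≡25, so the shift is 25.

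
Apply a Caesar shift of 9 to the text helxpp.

qnugyy

h(7): 7+9=16 → q
e(4): 4+9=13 → n
l(11): 11+9=20 → u
x(23): 23+9=32≡6 → g
p(15): 15+9=24 → y
p(15): 15+9=24 → y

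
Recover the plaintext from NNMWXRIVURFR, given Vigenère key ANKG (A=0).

NACQXEYPUEVL

Repeat the key across the ciphertext: ANKGANKGANKG
N(13)−A(0): 13 → N
N(13)−N(13): 0 → A
M(12)−K(10): 2 → C
W(22)−G(6): 16 → Q
X(23)−A(0): 23 → X
R(17)−N(13): 4 → E
I(8)−K(10): -2≡24 → Y
V(21)−G(6): 15 → P
U(20)−A(0): 20 → U
R(17)−N(13): 4 → E
F(5)−K(10): -5≡21 → V
R(17)−G(6): 11 → L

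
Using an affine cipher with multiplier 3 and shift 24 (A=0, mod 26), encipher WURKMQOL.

W(22): 3·22+24=90≡12 → M
U(20): 3·20+24=84≡6 → G
R(17): 3·17+24=75≡23 → X
K(10): 3·10+24=54≡2 → C
M(12): 3·12+24=60≡8 → I
Q(16): 3·16+24=72≡20 → U
O(14): 3·14+24=66≡14 → O
L(11): 3·11+24=57≡5 → F

MGXCIUOF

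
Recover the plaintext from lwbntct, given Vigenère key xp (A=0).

Repeat the key across the ciphertext: xpxpxpx
l(11)−x(23): -12≡14 → o
w(22)−p(15): 7 → h
b(1)−x(23): -22≡4 → e
n(13)−p(15): -2≡24 → y
t(19)−x(23): -4≡22 → w
c(2)−p(15): -13≡13 → n
t(19)−x(23): -4≡22 → w

oheywnw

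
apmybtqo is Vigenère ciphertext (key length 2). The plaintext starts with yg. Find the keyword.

Subtract each crib letter from the matching ciphertext letter (mod 26):
a(0)−y(24)=-24≡2 → c
p(15)−g(6)=9 → j

cj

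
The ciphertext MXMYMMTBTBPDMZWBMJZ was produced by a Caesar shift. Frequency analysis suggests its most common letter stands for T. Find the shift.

The most frequent ciphertext letter is M (appears 6 times).
M is position 12; T is position 19.
Shift = -7≡19.

19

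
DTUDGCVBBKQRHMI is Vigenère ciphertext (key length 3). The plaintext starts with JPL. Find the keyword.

Subtract each crib letter from the matching ciphertext letter (mod 26):
D(3)−J(9)=-6≡20 → U
T(19)−P(15)=4 → E
U(20)−L(11)=9 → J

UEJ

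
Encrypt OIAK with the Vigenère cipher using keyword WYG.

Repeat the key across the message: WYGW
O(14)+W(22): 36≡10 → K
I(8)+Y(24): 32≡6 → G
A(0)+G(6): 6 → G
K(10)+W(22): 32≡6 → G

KGGG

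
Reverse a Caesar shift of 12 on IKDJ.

I(8): 8−12=-4≡22 → W
K(10): 10−12=-2≡24 → Y
D(3): 3−12=-9≡17 → R
J(9): 9−12=-3≡23 → X

WYRX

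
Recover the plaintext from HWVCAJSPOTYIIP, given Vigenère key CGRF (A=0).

FQEXYDBKMNHDGJ

Repeat the key across the ciphertext: CGRFCGRFCGRFCG
H(7)−C(2): 5 → F
W(22)−G(6): 16 → Q
V(21)−R(17): 4 → E
C(2)−F(5): -3≡23 → X
A(0)−C(2): -2≡24 → Y
J(9)−G(6): 3 → D
S(18)−R(17): 1 → B
P(15)−F(5): 10 → K
O(14)−C(2): 12 → M
T(19)−G(6): 13 → N
Y(24)−R(17): 7 → H
I(8)−F(5): 3 → D
I(8)−C(2): 6 → G
P(15)−G(6): 9 → J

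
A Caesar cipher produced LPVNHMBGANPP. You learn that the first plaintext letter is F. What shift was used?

6

From the crib: L(11)−F(5)=6, so the shift is 6.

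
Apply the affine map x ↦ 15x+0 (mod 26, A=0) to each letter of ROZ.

R(17): 15·17+0=255≡21 → V
O(14): 15·14+0=210≡2 → C
Z(25): 15·25+0=375≡11 → L

VCL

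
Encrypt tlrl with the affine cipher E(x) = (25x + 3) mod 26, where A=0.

t(19): 25·19+3=478≡10 → k
l(11): 25·11+3=278≡18 → s
r(17): 25·17+3=428≡12 → m
l(11): 25·11+3=278≡18 → s

ksms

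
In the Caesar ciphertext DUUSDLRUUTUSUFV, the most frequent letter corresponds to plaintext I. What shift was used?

12

The most frequent ciphertext letter is U (appears 6 times).
U is position 20; I is position 8.
Shift = 12.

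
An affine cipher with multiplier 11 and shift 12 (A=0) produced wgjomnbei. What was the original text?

The inverse of 11 mod 26 is 19, since 11·19=209≡1. Apply D(y)=19·(y−12) mod 26:
w(22): 19·(22−12)=190≡8 → i
g(6): 19·(6−12)=-114≡16 → q
j(9): 19·(9−12)=-57≡21 → v
o(14): 19·(14−12)=38≡12 → m
m(12): 19·(12−12)=0 → a
n(13): 19·(13−12)=19 → t
b(1): 19·(1−12)=-209≡25 → z
e(4): 19·(4−12)=-152≡4 → e
i(8): 19·(8−12)=-76≡2 → c

iqvmatzec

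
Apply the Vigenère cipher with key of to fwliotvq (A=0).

Repeat the key across the message: ofofofof
f(5)+o(14): 19 → t
w(22)+f(5): 27≡1 → b
l(11)+o(14): 25 → z
i(8)+f(5): 13 → n
o(14)+o(14): 28≡2 → c
t(19)+f(5): 24 → y
v(21)+o(14): 35≡9 → j
q(16)+f(5): 21 → v

tbzncyjv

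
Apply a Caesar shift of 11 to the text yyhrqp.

jjscba

y(24): 24+11=35≡9 → j
y(24): 24+11=35≡9 → j
h(7): 7+11=18 → s
r(17): 17+11=28≡2 → c
q(16): 16+11=27≡1 → b
p(15): 15+11=26≡0 → a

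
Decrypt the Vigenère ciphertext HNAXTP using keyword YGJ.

JHRZNG

Repeat the key across the ciphertext: YGJYGJ
H(7)−Y(24): -17≡9 → J
N(13)−G(6): 7 → H
A(0)−J(9): -9≡17 → R
X(23)−Y(24): -1≡25 → Z
T(19)−G(6): 13 → N
P(15)−J(9): 6 → G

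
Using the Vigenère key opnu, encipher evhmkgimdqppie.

Repeat the key across the message: opnuopnuopnuop
e(4)+o(14): 18 → s
v(21)+p(15): 36≡10 → k
h(7)+n(13): 20 → u
m(12)+u(20): 32≡6 → g
k(10)+o(14): 24 → y
g(6)+p(15): 21 → v
i(8)+n(13): 21 → v
m(12)+u(20): 32≡6 → g
d(3)+o(14): 17 → r
q(16)+p(15): 31≡5 → f
p(15)+n(13): 28≡2 → c
p(15)+u(20): 35≡9 → j
i(8)+o(14): 22 → w
e(4)+p(15): 19 → t

skugyvvgrfcjwt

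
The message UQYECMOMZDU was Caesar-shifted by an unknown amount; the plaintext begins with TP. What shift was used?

1

From the crib: U(20)−T(19)=1, so the shift is 1.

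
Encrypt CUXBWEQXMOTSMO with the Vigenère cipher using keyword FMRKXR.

HGOLTVVJDYQJRA

Repeat the key across the message: FMRKXRFMRKXRFM
C(2)+F(5): 7 → H
U(20)+M(12): 32≡6 → G
X(23)+R(17): 40≡14 → O
B(1)+K(10): 11 → L
W(22)+X(23): 45≡19 → T
E(4)+R(17): 21 → V
Q(16)+F(5): 21 → V
X(23)+M(12): 35≡9 → J
M(12)+R(17): 29≡3 → D
O(14)+K(10): 24 → Y
T(19)+X(23): 42≡16 → Q
S(18)+R(17): 35≡9 → J
M(12)+F(5): 17 → R
O(14)+M(12): 26≡0 → A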